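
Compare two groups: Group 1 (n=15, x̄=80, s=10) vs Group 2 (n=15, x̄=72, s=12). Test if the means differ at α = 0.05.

Pooled sp = 11.05. t = 1.984, df = 28. Critical t = ±2.048. Fail to reject H₀.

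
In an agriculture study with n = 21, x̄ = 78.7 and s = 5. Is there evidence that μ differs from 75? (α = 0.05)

t = (x̄ - μ₀)/(s/√n) = (78.7 - 75)/(5/√21) = 3.391. df = 20, critical t = ±2.086. Reject H₀.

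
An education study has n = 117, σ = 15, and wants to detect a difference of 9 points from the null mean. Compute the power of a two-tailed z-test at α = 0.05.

SE = σ/√n = 15/√117 = 1.387. Non-centrality λ = d/SE = 9/1.387 = 6.49. Power ≈ Φ(λ - z_{α/2}) = Φ(6.49 - 1.96) = Φ(4.53) = 1.0.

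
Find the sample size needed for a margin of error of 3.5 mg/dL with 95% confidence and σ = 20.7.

n = (z*σ/E)² = (1.96×20.7/3.5)² = 134.4 → n = 135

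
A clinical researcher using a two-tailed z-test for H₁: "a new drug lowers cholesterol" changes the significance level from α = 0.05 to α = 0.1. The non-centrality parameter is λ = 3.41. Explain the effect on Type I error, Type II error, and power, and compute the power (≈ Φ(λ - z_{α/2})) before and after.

Increasing α from 0.05 to 0.1:
• Type I error rate increases (α is the Type I rate by definition).
• Critical value moves from z_{α/2} = 1.96 to 1.645, so power = Φ(λ - z_{α/2}) goes from Φ(3.41 - 1.96) = 0.926 to Φ(3.41 - 1.645) = 0.961.
• Type II error rate β = 1 - power therefore decreases (0.074 → 0.039).
Appropriate when false negatives are costly — here, shelving an effective drug — patients miss out on a treatment that would have helped.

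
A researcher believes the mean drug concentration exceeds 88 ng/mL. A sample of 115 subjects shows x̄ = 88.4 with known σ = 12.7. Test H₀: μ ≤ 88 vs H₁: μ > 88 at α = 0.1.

z = 0.338. Critical value: 1.28. Fail to reject H₀.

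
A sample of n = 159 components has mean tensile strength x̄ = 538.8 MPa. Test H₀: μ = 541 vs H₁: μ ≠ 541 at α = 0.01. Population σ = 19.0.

z = (x̄ - μ₀)/(σ/√n) = (538.8 - 541)/(19.0/√159) = -1.46. Critical value: ±2.576. Since |-1.46| ≤ 2.576, Fail to reject H₀.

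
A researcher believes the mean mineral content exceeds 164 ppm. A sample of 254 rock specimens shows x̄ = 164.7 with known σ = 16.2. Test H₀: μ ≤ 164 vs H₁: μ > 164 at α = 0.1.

z = 0.689. Critical value: 1.28. Fail to reject H₀.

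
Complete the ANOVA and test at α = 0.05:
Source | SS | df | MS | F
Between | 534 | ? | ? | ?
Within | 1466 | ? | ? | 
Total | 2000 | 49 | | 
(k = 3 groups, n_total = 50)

df_between = 2, df_within = 47. MS_between = 267.0, MS_within = 31.19. F = 8.56, F_crit ≈ 3.195. Reject H₀.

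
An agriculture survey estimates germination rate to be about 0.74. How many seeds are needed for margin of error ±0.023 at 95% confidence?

n = z²p(1-p)/E² = 1.96²×0.74×0.26/0.023² = 1397.2 → n = 1398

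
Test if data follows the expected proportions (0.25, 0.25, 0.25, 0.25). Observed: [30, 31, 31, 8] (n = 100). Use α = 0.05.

Expected: [25.0, 25.0, 25.0, 25.0]. χ² = 15.44. df = 3, critical = 7.815. Reject H₀.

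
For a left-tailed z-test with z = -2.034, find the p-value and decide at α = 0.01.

p = P(Z < -2.034) = Φ(-2.034) ≈ 0.021. Since p ≥ 0.01, fail to reject H₀ (not significant) at α = 0.01.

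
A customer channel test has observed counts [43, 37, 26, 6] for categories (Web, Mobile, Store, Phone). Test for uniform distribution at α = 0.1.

Expected = 28 each. χ² = Σ(O-E)²/E = 28.357. df = 3, critical value = 6.251. Reject H₀.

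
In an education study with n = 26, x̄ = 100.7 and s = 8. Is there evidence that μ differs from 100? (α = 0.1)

t = (x̄ - μ₀)/(s/√n) = (100.7 - 100)/(8/√26) = 0.446. df = 25, critical t = ±1.708. Fail to reject H₀.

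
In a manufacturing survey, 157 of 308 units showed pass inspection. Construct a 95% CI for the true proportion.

p̂ = 0.51. CI = p̂ ± z*√(p̂(1-p̂)/n) = (0.454, 0.566)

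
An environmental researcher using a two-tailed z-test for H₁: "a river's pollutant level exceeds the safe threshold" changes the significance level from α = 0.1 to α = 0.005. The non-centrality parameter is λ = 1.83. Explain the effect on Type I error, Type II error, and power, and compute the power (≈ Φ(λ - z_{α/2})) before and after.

Decreasing α from 0.1 to 0.005:
• Type I error rate decreases (α is the Type I rate by definition).
• Critical value moves from z_{α/2} = 1.645 to 2.807, so power = Φ(λ - z_{α/2}) goes from Φ(1.83 - 1.645) = 0.573 to Φ(1.83 - 2.807) = 0.164.
• Type II error rate β = 1 - power therefore increases (0.427 → 0.836).
Appropriate when false positives are costly — here, shutting down a compliant factory unnecessarily.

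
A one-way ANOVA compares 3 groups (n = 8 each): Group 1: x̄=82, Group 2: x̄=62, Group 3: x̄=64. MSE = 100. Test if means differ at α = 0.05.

Grand mean = 69.33. SS_between = 1941.33, MS_between = 970.67. F = 9.707, F_crit ≈ 3.467. Reject H₀.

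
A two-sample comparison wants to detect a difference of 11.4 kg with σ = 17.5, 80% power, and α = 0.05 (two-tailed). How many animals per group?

n per group = 2(z_α/2 + z_β)²σ²/d² = 2×(1.96 + 0.84)²×17.5²/11.4² = 36.9 → n = 37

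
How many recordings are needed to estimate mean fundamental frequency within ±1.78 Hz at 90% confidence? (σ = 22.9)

n = (z*σ/E)² = (1.645×22.9/1.78)² = 447.9 → n = 448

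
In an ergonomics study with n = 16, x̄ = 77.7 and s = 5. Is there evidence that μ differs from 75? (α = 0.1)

t = (x̄ - μ₀)/(s/√n) = (77.7 - 75)/(5/√16) = 2.16. df = 15, critical t = ±1.753. Reject H₀.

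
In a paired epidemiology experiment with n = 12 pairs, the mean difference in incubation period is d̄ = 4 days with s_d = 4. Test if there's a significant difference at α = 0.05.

t = d̄/(s_d/√n) = 4/(4/√12) = 3.464. df = 11, critical t = ±2.201. Reject H₀.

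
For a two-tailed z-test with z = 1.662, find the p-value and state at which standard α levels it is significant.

p = 2·P(Z > |1.662|) = 2·(1 - Φ(1.662)) ≈ 0.0965. Significant at α = 0.1.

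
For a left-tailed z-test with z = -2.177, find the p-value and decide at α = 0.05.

p = P(Z < -2.177) = Φ(-2.177) ≈ 0.0147. Since p < 0.05, reject H₀ (significant) at α = 0.05.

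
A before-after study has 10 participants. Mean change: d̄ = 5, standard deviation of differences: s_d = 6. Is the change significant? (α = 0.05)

t = d̄/(s_d/√n) = 5/(6/√10) = 2.635. df = 9, critical t = ±2.262. Reject H₀.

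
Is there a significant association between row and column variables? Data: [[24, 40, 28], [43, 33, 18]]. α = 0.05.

χ² = 8.213. df = 2, critical = 5.991. Reject H₀. Variables are dependent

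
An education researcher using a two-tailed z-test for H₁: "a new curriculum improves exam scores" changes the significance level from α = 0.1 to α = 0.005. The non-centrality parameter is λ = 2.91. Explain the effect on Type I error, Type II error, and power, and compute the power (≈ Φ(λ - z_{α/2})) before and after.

Decreasing α from 0.1 to 0.005:
• Type I error rate decreases (α is the Type I rate by definition).
• Critical value moves from z_{α/2} = 1.645 to 2.807, so power = Φ(λ - z_{α/2}) goes from Φ(2.91 - 1.645) = 0.897 to Φ(2.91 - 2.807) = 0.541.
• Type II error rate β = 1 - power therefore increases (0.103 → 0.459).
Appropriate when false positives are costly — here, adopting a curriculum that gives no real benefit — disruption for nothing.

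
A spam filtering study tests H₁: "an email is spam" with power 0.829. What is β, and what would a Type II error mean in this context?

β = 1 - power = 1 - 0.829 = 0.171. A Type II error is failing to reject H₀ when H₀ is false (false negative) — here, failing to conclude that an email is spam when in fact it is true. Consequence: a spam email lands in the inbox.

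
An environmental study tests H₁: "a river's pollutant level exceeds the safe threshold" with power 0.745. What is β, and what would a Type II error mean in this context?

β = 1 - power = 1 - 0.745 = 0.255. A Type II error is failing to reject H₀ when H₀ is false (false negative) — here, failing to conclude that a river's pollutant level exceeds the safe threshold when in fact it is true. Consequence: allowing unsafe pollution to continue.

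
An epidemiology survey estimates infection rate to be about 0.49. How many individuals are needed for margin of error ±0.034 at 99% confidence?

n = z²p(1-p)/E² = 2.576²×0.49×0.51/0.034² = 1434.5 → n = 1435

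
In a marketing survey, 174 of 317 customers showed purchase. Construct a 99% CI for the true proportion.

p̂ = 0.549. CI = p̂ ± z*√(p̂(1-p̂)/n) = (0.477, 0.621)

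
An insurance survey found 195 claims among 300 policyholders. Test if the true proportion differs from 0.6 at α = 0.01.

p̂ = 0.65, p₀ = 0.6. z = (p̂ - p₀)/√(p₀(1-p₀)/n) = 1.768. Critical: ±2.576. Fail to reject H₀.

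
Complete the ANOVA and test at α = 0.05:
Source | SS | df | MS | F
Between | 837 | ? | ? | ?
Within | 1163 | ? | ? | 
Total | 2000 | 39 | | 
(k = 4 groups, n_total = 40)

df_between = 3, df_within = 36. MS_between = 279.0, MS_within = 32.31. F = 8.636, F_crit ≈ 2.866. Reject H₀.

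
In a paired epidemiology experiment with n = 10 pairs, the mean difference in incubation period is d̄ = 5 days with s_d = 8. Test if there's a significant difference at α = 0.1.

t = d̄/(s_d/√n) = 5/(8/√10) = 1.976. df = 9, critical t = ±1.833. Reject H₀.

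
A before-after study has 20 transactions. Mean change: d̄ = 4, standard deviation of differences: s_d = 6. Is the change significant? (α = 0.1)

t = d̄/(s_d/√n) = 4/(6/√20) = 2.981. df = 19, critical t = ±1.729. Reject H₀.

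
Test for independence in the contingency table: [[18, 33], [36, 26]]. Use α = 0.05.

χ² = 5.815. df = 1, critical = 3.841. Reject H₀. Variables are dependent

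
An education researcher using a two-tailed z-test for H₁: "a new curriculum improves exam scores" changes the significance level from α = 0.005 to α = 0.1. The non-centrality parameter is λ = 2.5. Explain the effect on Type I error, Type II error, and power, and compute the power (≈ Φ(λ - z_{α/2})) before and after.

Increasing α from 0.005 to 0.1:
• Type I error rate increases (α is the Type I rate by definition).
• Critical value moves from z_{α/2} = 2.807 to 1.645, so power = Φ(λ - z_{α/2}) goes from Φ(2.5 - 2.807) = 0.379 to Φ(2.5 - 1.645) = 0.804.
• Type II error rate β = 1 - power therefore decreases (0.621 → 0.196).
Appropriate when false negatives are costly — here, keeping the old curriculum when the new one would have helped students.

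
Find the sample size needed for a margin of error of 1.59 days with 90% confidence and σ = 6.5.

n = (z*σ/E)² = (1.645×6.5/1.59)² = 45.2 → n = 46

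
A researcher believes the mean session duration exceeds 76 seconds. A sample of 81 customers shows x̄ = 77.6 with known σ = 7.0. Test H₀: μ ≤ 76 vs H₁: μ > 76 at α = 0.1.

z = 2.057. Critical value: 1.28. Reject H₀.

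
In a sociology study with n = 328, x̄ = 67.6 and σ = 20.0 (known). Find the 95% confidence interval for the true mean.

CI = x̄ ± z*(σ/√n) = 67.6 ± 1.96(20.0/√328) = 67.6 ± 2.16 = (65.44, 69.76)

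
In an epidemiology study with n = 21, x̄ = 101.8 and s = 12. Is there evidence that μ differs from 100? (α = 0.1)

t = (x̄ - μ₀)/(s/√n) = (101.8 - 100)/(12/√21) = 0.687. df = 20, critical t = ±1.725. Fail to reject H₀.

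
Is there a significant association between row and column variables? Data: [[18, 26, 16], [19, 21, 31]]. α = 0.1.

χ² = 4.454. df = 2, critical = 4.605. Fail to reject H₀. No evidence of dependence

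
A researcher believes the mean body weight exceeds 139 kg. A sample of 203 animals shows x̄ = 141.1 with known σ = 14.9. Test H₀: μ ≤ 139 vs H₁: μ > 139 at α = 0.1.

z = 2.008. Critical value: 1.28. Reject H₀.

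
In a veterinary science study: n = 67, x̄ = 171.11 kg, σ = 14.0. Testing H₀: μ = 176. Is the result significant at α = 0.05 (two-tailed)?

z = (171.11 - 176)/(14.0/√67) = -2.859. Since |z| > 1.96, significant at α = 0.05.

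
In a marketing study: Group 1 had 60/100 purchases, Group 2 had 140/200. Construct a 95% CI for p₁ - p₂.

p̂₁ = 0.6, p̂₂ = 0.7. Difference = -0.1. CI = (-0.215, 0.015)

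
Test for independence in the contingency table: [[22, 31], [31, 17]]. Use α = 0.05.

χ² = 5.377. df = 1, critical = 3.841. Reject H₀. Variables are dependent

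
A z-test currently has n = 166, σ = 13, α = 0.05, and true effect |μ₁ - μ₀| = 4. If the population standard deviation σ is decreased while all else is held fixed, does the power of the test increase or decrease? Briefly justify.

Power increases: a smaller σ shrinks the standard error σ/√n, moving the sampling distribution under H₁ further from the critical value.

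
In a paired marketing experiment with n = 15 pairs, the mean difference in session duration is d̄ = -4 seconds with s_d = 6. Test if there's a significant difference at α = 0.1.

t = d̄/(s_d/√n) = -4/(6/√15) = -2.582. df = 14, critical t = ±1.761. Reject H₀.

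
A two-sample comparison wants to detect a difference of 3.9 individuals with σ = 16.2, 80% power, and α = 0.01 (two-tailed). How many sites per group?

n per group = 2(z_α/2 + z_β)²σ²/d² = 2×(2.576 + 0.84)²×16.2²/3.9² = 402.7 → n = 403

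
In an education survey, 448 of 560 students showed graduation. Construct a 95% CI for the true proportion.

p̂ = 0.8. CI = p̂ ± z*√(p̂(1-p̂)/n) = (0.767, 0.833)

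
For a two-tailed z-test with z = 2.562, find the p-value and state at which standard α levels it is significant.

p = 2·P(Z > |2.562|) = 2·(1 - Φ(2.562)) ≈ 0.0104. Significant at α = 0.1; Significant at α = 0.05.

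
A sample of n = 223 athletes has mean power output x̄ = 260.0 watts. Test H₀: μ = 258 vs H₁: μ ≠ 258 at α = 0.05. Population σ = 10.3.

z = (x̄ - μ₀)/(σ/√n) = (260.0 - 258)/(10.3/√223) = 2.9. Critical value: ±1.96. Since |2.9| > 1.96, Reject H₀.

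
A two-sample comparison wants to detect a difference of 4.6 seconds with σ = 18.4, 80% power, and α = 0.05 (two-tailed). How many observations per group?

n per group = 2(z_α/2 + z_β)²σ²/d² = 2×(1.96 + 0.84)²×18.4²/4.6² = 250.9 → n = 251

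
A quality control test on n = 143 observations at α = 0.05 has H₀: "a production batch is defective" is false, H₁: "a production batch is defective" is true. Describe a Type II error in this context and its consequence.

Type II error: failing to reject H₀ when it is false — concluding that a production batch is defective is not supported when in fact it is. Consequence: shipping a defective batch — faulty products reach customers.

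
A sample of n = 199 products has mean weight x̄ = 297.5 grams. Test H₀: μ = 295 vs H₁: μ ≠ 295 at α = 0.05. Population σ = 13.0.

z = (x̄ - μ₀)/(σ/√n) = (297.5 - 295)/(13.0/√199) = 2.713. Critical value: ±1.96. Since |2.713| > 1.96, Reject H₀.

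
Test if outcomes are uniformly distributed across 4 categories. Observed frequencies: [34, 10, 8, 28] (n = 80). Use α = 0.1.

Expected = 20 each. χ² = Σ(O-E)²/E = 25.2. df = 3, critical value = 6.251. Reject H₀.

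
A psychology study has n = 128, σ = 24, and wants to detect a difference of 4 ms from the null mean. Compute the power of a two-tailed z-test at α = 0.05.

SE = σ/√n = 24/√128 = 2.121. Non-centrality λ = d/SE = 4/2.121 = 1.886. Power ≈ Φ(λ - z_{α/2}) = Φ(1.886 - 1.96) = Φ(-0.074) = 0.47.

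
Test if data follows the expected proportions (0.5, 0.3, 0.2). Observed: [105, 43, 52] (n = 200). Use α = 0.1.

Expected: [100.0, 60.0, 40.0]. χ² = 8.667. df = 2, critical = 4.605. Reject H₀.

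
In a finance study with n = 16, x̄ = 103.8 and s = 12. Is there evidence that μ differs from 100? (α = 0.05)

t = (x̄ - μ₀)/(s/√n) = (103.8 - 100)/(12/√16) = 1.267. df = 15, critical t = ±2.131. Fail to reject H₀.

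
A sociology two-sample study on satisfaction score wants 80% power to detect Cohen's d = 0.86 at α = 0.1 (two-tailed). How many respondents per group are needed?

z_{α/2} = 1.645, z_β = Φ⁻¹(0.8) = 0.842. For large effect (d = 0.86): n per group = 2(z_{α/2} + z_β)²/d² = 2(1.645 + 0.842)²/0.86² = 16.7 → 17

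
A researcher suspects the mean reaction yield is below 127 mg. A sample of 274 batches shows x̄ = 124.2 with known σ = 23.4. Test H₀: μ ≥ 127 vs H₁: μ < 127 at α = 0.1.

z = -1.981. Critical value: -1.28. Reject H₀.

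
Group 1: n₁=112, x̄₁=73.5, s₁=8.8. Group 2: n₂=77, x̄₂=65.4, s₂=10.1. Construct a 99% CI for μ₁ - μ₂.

Difference = 8.1. SE = √(8.8²/112 + 10.1²/77) = 1.42. CI = (4.44, 11.76)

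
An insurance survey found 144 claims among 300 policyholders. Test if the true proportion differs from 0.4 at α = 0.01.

p̂ = 0.48, p₀ = 0.4. z = (p̂ - p₀)/√(p₀(1-p₀)/n) = 2.828. Critical: ±2.576. Reject H₀.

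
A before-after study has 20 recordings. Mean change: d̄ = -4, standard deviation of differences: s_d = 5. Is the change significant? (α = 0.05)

t = d̄/(s_d/√n) = -4/(5/√20) = -3.578. df = 19, critical t = ±2.093. Reject H₀.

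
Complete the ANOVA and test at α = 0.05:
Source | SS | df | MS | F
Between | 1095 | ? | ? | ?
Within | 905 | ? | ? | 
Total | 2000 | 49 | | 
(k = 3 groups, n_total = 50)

df_between = 2, df_within = 47. MS_between = 547.5, MS_within = 19.26. F = 28.434, F_crit ≈ 3.195. Reject H₀.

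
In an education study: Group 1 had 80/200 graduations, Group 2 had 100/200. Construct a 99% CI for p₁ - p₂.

p̂₁ = 0.4, p̂₂ = 0.5. Difference = -0.1. CI = (-0.228, 0.028)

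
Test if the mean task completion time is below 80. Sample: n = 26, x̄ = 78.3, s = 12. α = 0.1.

t = (78.3 - 80)/(12/√26) = -0.722, df = 25. Critical t = -1.316. Fail to reject H₀.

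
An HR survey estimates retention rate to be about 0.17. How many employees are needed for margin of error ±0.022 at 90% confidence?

n = z²p(1-p)/E² = 1.645²×0.17×0.83/0.022² = 788.9 → n = 789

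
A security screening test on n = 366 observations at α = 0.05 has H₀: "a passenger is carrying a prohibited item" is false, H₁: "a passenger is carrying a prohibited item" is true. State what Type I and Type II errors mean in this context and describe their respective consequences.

Type I (false positive): concluding that a passenger is carrying a prohibited item when it is not — detaining an innocent passenger — delay and inconvenience. Type II (false negative): failing to conclude that a passenger is carrying a prohibited item when it is — letting a prohibited item through — security breach. Which is costlier depends on domain priorities and is a judgement call rather than a statistical fact.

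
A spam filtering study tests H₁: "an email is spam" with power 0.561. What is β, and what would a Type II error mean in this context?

β = 1 - power = 1 - 0.561 = 0.439. A Type II error is failing to reject H₀ when H₀ is false (false negative) — here, failing to conclude that an email is spam when in fact it is true. Consequence: a spam email lands in the inbox.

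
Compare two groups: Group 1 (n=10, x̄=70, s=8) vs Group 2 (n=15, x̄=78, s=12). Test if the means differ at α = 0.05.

Pooled sp = 10.62. t = -1.846, df = 23. Critical t = ±2.069. Fail to reject H₀.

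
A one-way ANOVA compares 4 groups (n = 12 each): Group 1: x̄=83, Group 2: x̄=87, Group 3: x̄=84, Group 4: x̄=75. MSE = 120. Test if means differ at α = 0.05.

Grand mean = 82.25. SS_between = 945.0, MS_between = 315.0. F = 2.625, F_crit ≈ 2.816. Fail to reject H₀.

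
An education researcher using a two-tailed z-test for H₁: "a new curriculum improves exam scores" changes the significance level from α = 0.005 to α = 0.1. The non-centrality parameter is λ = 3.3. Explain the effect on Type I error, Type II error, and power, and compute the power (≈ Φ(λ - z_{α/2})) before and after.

Increasing α from 0.005 to 0.1:
• Type I error rate increases (α is the Type I rate by definition).
• Critical value moves from z_{α/2} = 2.807 to 1.645, so power = Φ(λ - z_{α/2}) goes from Φ(3.3 - 2.807) = 0.689 to Φ(3.3 - 1.645) = 0.951.
• Type II error rate β = 1 - power therefore decreases (0.311 → 0.049).
Appropriate when false negatives are costly — here, keeping the old curriculum when the new one would have helped students.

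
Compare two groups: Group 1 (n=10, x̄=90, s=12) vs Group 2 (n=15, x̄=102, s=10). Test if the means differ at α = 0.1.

Pooled sp = 10.83. t = -2.715, df = 23. Critical t = ±1.714. Reject H₀.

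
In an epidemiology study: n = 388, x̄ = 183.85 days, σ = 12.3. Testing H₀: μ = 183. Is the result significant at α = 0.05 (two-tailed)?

z = (183.85 - 183)/(12.3/√388) = 1.361. Since |z| ≤ 1.96, not significant at α = 0.05.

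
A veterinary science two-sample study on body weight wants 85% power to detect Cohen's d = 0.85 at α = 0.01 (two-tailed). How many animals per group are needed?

z_{α/2} = 2.576, z_β = Φ⁻¹(0.85) = 1.036. For large effect (d = 0.85): n per group = 2(z_{α/2} + z_β)²/d² = 2(2.576 + 1.036)²/0.85² = 36.1 → 37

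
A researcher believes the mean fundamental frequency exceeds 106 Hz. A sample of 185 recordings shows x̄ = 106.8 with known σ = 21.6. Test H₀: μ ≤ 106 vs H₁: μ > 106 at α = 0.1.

z = 0.504. Critical value: 1.28. Fail to reject H₀.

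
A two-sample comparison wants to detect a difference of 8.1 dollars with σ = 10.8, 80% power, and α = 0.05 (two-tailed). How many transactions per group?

n per group = 2(z_α/2 + z_β)²σ²/d² = 2×(1.96 + 0.84)²×10.8²/8.1² = 27.9 → n = 28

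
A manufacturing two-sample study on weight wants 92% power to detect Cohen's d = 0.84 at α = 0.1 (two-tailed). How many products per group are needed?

z_{α/2} = 1.645, z_β = Φ⁻¹(0.92) = 1.405. For large effect (d = 0.84): n per group = 2(z_{α/2} + z_β)²/d² = 2(1.645 + 1.405)²/0.84² = 26.4 → 27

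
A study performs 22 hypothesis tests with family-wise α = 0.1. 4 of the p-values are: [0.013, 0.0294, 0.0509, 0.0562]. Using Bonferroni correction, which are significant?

Bonferroni α = 0.1/22 = 0.00455. None of the given p-values are significant.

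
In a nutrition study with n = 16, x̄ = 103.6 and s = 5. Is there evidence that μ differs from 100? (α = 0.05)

t = (x̄ - μ₀)/(s/√n) = (103.6 - 100)/(5/√16) = 2.88. df = 15, critical t = ±2.131. Reject H₀.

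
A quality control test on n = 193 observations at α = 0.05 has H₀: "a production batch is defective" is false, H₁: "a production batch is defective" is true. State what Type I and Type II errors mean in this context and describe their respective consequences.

Type I (false positive): concluding that a production batch is defective when it is not — scrapping a good batch — wasted material and cost for no reason. Type II (false negative): failing to conclude that a production batch is defective when it is — shipping a defective batch — faulty products reach customers. Which is costlier depends on domain priorities and is a judgement call rather than a statistical fact.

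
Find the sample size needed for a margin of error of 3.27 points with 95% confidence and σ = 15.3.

n = (z*σ/E)² = (1.96×15.3/3.27)² = 84.1 → n = 85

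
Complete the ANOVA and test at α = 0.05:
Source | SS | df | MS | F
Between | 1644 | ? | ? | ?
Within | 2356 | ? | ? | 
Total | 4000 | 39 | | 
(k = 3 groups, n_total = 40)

df_between = 2, df_within = 37. MS_between = 822.0, MS_within = 63.68. F = 12.909, F_crit ≈ 3.252. Reject H₀.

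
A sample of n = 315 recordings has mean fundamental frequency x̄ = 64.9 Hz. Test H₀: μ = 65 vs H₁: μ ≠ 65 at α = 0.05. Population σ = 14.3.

z = (x̄ - μ₀)/(σ/√n) = (64.9 - 65)/(14.3/√315) = -0.124. Critical value: ±1.96. Since |-0.124| ≤ 1.96, Fail to reject H₀.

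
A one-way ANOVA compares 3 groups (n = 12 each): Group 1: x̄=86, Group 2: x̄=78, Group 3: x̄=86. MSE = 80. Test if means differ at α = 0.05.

Grand mean = 83.33. SS_between = 512.0, MS_between = 256.0. F = 3.2, F_crit ≈ 3.285. Fail to reject H₀.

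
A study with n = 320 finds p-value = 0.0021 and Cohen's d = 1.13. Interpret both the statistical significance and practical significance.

Statistically significant (p = 0.0021 < 0.05). Cohen's d = 1.13 indicates a large effect size. Both statistical and practical significance should be considered.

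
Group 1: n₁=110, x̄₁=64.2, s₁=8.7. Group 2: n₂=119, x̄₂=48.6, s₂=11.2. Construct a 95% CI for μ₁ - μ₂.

Difference = 15.6. SE = √(8.7²/110 + 11.2²/119) = 1.32. CI = (13.01, 18.19)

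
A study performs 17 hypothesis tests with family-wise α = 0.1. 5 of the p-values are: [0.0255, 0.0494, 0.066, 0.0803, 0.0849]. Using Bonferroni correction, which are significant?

Bonferroni α = 0.1/17 = 0.00588. None of the given p-values are significant.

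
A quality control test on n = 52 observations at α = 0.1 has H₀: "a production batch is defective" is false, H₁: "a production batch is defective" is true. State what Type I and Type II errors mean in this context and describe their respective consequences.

Type I (false positive): concluding that a production batch is defective when it is not — scrapping a good batch — wasted material and cost for no reason. Type II (false negative): failing to conclude that a production batch is defective when it is — shipping a defective batch — faulty products reach customers. Which is costlier depends on domain priorities and is a judgement call rather than a statistical fact.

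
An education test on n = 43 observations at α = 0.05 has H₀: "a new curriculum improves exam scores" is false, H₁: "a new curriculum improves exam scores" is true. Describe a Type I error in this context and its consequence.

Type I error: rejecting H₀ when it is true — concluding that a new curriculum improves exam scores when in fact it is not. Consequence: adopting a curriculum that gives no real benefit — disruption for nothing.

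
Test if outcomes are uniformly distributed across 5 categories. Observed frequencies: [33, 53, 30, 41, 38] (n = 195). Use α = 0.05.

Expected = 39 each. χ² = Σ(O-E)²/E = 8.154. df = 4, critical value = 9.488. Fail to reject H₀.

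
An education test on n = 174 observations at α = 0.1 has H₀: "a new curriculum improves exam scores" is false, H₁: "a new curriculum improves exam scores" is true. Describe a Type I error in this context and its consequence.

Type I error: rejecting H₀ when it is true — concluding that a new curriculum improves exam scores when in fact it is not. Consequence: adopting a curriculum that gives no real benefit — disruption for nothing.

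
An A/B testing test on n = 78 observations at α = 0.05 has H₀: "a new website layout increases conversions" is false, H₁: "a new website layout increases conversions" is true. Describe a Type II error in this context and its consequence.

Type II error: failing to reject H₀ when it is false — concluding that a new website layout increases conversions is not supported when in fact it is. Consequence: discarding a layout that would have improved conversions — lost revenue.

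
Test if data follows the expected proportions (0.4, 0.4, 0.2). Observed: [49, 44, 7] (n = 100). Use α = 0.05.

Expected: [40.0, 40.0, 20.0]. χ² = 10.875. df = 2, critical = 5.991. Reject H₀.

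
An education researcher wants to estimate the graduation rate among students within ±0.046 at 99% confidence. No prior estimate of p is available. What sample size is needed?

Conservative approach: use p = 0.5 (maximizes p(1-p) = 0.25). n = z²(0.25)/E² = 2.576²×0.25/0.046² = 784.0 → n = 784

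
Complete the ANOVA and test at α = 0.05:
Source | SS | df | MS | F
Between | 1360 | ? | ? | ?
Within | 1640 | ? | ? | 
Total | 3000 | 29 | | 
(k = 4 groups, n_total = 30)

df_between = 3, df_within = 26. MS_between = 453.33, MS_within = 63.08. F = 7.187, F_crit ≈ 2.975. Reject H₀.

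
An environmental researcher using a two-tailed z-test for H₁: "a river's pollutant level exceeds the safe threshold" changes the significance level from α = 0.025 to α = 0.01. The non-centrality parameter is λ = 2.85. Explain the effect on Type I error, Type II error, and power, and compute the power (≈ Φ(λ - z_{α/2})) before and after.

Decreasing α from 0.025 to 0.01:
• Type I error rate decreases (α is the Type I rate by definition).
• Critical value moves from z_{α/2} = 2.241 to 2.576, so power = Φ(λ - z_{α/2}) goes from Φ(2.85 - 2.241) = 0.729 to Φ(2.85 - 2.576) = 0.608.
• Type II error rate β = 1 - power therefore increases (0.271 → 0.392).
Appropriate when false positives are costly — here, shutting down a compliant factory unnecessarily.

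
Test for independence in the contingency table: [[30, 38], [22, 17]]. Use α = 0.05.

χ² = 1.499. df = 1, critical = 3.841. Fail to reject H₀. No evidence of dependence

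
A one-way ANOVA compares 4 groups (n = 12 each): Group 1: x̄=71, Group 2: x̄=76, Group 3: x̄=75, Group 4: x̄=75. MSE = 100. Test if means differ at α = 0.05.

Grand mean = 74.25. SS_between = 177.0, MS_between = 59.0. F = 0.59, F_crit ≈ 2.816. Fail to reject H₀.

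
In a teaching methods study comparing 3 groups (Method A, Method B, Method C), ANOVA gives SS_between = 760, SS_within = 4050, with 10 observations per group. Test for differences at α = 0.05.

df_between = 2, df_within = 27. F = MS_between/MS_within = 380.0/150.0 = 2.533. F_crit ≈ 3.354. Fail to reject H₀.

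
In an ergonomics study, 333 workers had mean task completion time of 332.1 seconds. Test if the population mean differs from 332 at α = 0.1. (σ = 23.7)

z = (x̄ - μ₀)/(σ/√n) = (332.1 - 332)/(23.7/√333) = 0.077. Critical value: ±1.645. Since |0.077| ≤ 1.645, Fail to reject H₀.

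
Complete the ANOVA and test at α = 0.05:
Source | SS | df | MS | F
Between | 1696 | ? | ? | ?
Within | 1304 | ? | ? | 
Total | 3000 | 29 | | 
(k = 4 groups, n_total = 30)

df_between = 3, df_within = 26. MS_between = 565.33, MS_within = 50.15. F = 11.272, F_crit ≈ 2.975. Reject H₀.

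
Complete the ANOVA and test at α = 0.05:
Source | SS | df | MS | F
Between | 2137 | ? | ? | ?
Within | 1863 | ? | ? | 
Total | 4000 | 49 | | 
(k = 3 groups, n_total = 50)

df_between = 2, df_within = 47. MS_between = 1068.5, MS_within = 39.64. F = 26.956, F_crit ≈ 3.195. Reject H₀.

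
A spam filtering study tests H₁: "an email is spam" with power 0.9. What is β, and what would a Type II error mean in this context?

β = 1 - power = 1 - 0.9 = 0.1. A Type II error is failing to reject H₀ when H₀ is false (false negative) — here, failing to conclude that an email is spam when in fact it is true. Consequence: a spam email lands in the inbox.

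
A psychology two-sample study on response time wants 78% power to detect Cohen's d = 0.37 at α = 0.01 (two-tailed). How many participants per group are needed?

z_{α/2} = 2.576, z_β = Φ⁻¹(0.78) = 0.772. For small effect (d = 0.37): n per group = 2(z_{α/2} + z_β)²/d² = 2(2.576 + 0.772)²/0.37² = 163.8 → 164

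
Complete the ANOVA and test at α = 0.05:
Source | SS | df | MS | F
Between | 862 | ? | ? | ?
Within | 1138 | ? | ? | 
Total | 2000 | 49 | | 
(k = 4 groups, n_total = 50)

df_between = 3, df_within = 46. MS_between = 287.33, MS_within = 24.74. F = 11.615, F_crit ≈ 2.807. Reject H₀.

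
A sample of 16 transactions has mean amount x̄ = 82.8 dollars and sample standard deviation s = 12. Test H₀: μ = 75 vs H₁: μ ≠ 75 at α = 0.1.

t = (x̄ - μ₀)/(s/√n) = (82.8 - 75)/(12/√16) = 2.6. df = 15, critical t = ±1.753. Reject H₀.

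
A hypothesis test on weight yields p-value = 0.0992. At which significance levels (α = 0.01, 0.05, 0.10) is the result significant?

p = 0.0992. Significant at: α = 0.1.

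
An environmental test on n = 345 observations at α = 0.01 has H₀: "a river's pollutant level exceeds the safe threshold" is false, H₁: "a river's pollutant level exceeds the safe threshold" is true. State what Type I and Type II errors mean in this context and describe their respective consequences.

Type I (false positive): concluding that a river's pollutant level exceeds the safe threshold when it is not — shutting down a compliant factory unnecessarily. Type II (false negative): failing to conclude that a river's pollutant level exceeds the safe threshold when it is — allowing unsafe pollution to continue. Which is costlier depends on domain priorities and is a judgement call rather than a statistical fact.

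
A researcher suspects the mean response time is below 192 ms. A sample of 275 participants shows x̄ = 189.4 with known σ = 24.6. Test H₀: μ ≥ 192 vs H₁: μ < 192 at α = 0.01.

z = -1.753. Critical value: -2.33. Fail to reject H₀.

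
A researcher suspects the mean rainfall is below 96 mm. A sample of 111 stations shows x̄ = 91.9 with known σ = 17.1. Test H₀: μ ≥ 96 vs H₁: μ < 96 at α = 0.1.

z = -2.526. Critical value: -1.28. Reject H₀.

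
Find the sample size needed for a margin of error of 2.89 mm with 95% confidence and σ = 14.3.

n = (z*σ/E)² = (1.96×14.3/2.89)² = 94.1 → n = 95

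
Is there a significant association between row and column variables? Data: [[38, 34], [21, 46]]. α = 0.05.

χ² = 6.527. df = 1, critical = 3.841. Reject H₀. Variables are dependent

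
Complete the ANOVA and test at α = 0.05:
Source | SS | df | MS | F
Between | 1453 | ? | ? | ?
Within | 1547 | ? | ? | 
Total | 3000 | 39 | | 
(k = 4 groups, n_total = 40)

df_between = 3, df_within = 36. MS_between = 484.33, MS_within = 42.97. F = 11.271, F_crit ≈ 2.866. Reject H₀.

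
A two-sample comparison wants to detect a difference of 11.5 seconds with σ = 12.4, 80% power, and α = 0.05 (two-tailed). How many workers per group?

n per group = 2(z_α/2 + z_β)²σ²/d² = 2×(1.96 + 0.84)²×12.4²/11.5² = 18.2 → n = 19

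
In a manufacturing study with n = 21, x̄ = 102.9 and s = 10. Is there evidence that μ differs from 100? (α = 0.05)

t = (x̄ - μ₀)/(s/√n) = (102.9 - 100)/(10/√21) = 1.329. df = 20, critical t = ±2.086. Fail to reject H₀.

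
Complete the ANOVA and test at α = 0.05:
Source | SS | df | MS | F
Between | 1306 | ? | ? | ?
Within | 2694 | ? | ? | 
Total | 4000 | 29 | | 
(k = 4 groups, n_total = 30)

df_between = 3, df_within = 26. MS_between = 435.33, MS_within = 103.62. F = 4.201, F_crit ≈ 2.975. Reject H₀.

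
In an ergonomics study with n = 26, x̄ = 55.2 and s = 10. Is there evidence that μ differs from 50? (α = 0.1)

t = (x̄ - μ₀)/(s/√n) = (55.2 - 50)/(10/√26) = 2.651. df = 25, critical t = ±1.708. Reject H₀.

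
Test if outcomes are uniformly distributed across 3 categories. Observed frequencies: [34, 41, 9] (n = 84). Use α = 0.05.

Expected = 28 each. χ² = Σ(O-E)²/E = 20.214. df = 2, critical value = 5.991. Reject H₀.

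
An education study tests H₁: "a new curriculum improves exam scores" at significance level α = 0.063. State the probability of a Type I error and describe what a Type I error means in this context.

P(Type I error) = α = 0.063. A Type I error is rejecting H₀ when H₀ is actually true (false positive) — here, concluding that a new curriculum improves exam scores when in fact this is not the case. Consequence: adopting a curriculum that gives no real benefit — disruption for nothing.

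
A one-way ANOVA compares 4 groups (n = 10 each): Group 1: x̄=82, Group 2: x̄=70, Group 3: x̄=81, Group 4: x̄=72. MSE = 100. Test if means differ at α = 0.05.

Grand mean = 76.25. SS_between = 1127.5, MS_between = 375.83. F = 3.758, F_crit ≈ 2.866. Reject H₀.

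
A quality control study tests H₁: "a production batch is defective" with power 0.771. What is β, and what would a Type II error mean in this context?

β = 1 - power = 1 - 0.771 = 0.229. A Type II error is failing to reject H₀ when H₀ is false (false negative) — here, failing to conclude that a production batch is defective when in fact it is true. Consequence: shipping a defective batch — faulty products reach customers.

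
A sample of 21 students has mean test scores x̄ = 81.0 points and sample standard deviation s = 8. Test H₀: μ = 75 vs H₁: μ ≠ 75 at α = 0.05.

t = (x̄ - μ₀)/(s/√n) = (81.0 - 75)/(8/√21) = 3.437. df = 20, critical t = ±2.086. Reject H₀.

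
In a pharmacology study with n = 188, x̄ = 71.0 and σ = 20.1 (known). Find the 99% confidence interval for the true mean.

CI = x̄ ± z*(σ/√n) = 71.0 ± 2.576(20.1/√188) = 71.0 ± 3.78 = (67.22, 74.78)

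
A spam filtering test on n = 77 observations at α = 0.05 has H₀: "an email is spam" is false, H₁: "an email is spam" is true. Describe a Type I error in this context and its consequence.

Type I error: rejecting H₀ when it is true — concluding that an email is spam when in fact it is not. Consequence: a legitimate email is sent to the spam folder and the user misses it.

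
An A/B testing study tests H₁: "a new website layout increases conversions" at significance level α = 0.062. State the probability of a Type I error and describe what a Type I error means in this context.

P(Type I error) = α = 0.062. A Type I error is rejecting H₀ when H₀ is actually true (false positive) — here, concluding that a new website layout increases conversions when in fact this is not the case. Consequence: rolling out a layout that doesn't actually help — wasted engineering effort.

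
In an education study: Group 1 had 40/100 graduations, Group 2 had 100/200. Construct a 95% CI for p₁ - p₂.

p̂₁ = 0.4, p̂₂ = 0.5. Difference = -0.1. CI = (-0.218, 0.018)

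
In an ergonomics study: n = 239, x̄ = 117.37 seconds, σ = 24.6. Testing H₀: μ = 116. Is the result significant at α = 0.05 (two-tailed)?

z = (117.37 - 116)/(24.6/√239) = 0.861. Since |z| ≤ 1.96, not significant at α = 0.05.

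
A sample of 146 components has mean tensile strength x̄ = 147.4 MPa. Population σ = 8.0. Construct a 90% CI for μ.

CI = x̄ ± z*(σ/√n) = 147.4 ± 1.645(8.0/√146) = 147.4 ± 1.09 = (146.31, 148.49)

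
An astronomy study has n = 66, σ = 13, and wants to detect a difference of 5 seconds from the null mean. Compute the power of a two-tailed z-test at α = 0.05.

SE = σ/√n = 13/√66 = 1.6. Non-centrality λ = d/SE = 5/1.6 = 3.125. Power ≈ Φ(λ - z_{α/2}) = Φ(3.125 - 1.96) = Φ(1.165) = 0.878.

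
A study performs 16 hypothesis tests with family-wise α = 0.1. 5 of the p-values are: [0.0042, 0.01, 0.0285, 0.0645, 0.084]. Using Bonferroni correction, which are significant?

Bonferroni α = 0.1/16 = 0.00625. Significant p-values: [0.0042]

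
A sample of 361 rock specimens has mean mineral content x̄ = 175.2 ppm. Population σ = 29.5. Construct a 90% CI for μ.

CI = x̄ ± z*(σ/√n) = 175.2 ± 1.645(29.5/√361) = 175.2 ± 2.55 = (172.65, 177.75)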